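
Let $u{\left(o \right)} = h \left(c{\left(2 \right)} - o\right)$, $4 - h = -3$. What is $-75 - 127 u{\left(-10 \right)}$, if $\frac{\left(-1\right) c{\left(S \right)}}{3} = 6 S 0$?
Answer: $-8965$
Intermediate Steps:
$c{\left(S \right)} = 0$ ($c{\left(S \right)} = - 3 \cdot 6 S 0 = \left(-3\right) 0 = 0$)
$h = 7$ ($h = 4 - -3 = 4 + 3 = 7$)
$u{\left(o \right)} = - 7 o$ ($u{\left(o \right)} = 7 \left(0 - o\right) = 7 \left(- o\right) = - 7 o$)
$-75 - 127 u{\left(-10 \right)} = -75 - 127 \left(\left(-7\right) \left(-10\right)\right) = -75 - 8890 = -8965$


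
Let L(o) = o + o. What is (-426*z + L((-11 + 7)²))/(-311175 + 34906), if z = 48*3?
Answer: 61312/276269 ≈ 0.22193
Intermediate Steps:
z = 144
L(o) = 2*o
(-426*z + L((-11 + 7)²))/(-311175 + 34906) = (-426*144 + 2*(-11 + 7)²)/(-311175 + 34906) = (-61344 + 2*(-4)²)/(-276269) = (-61344 + 2*16)*(-1/276269) = (-61344 + 32)*(-1/276269) = -61312*(-1/276269) = 61312/276269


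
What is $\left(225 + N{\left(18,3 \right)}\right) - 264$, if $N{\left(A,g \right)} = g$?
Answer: $-36$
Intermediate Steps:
$\left(225 + N{\left(18,3 \right)}\right) - 264 = \left(225 + 3\right) - 264 = 228 - 264 = -36$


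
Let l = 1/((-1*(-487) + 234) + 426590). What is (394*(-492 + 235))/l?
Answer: -43268657238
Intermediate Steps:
l = 1/427311 (l = 1/((487 + 234) + 426590) = 1/(721 + 426590) = 1/427311 ≈ 2.3402e-6)
(394*(-492 + 235))/l = (394*(-492 + 235))/(1/427311) = (394*(-257))*427311 = -101258*427311 = -43268657238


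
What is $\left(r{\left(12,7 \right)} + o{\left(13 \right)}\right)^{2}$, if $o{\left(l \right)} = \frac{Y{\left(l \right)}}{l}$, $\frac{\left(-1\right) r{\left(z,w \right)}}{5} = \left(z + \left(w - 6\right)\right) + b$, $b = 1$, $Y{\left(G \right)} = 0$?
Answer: $4900$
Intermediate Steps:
$r{\left(z,w \right)} = 25 - 5 w - 5 z$ ($r{\left(z,w \right)} = - 5 \left(\left(z + \left(w - 6\right)\right) + 1\right) = - 5 \left(\left(z + \left(-6 + w\right)\right) + 1\right) = - 5 \left(\left(-6 + w + z\right) + 1\right) = - 5 \left(-5 + w + z\right) = 25 - 5 w - 5 z$)
$o{\left(l \right)} = 0$ ($o{\left(l \right)} = \frac{0}{l} = 0$)
$\left(r{\left(12,7 \right)} + o{\left(13 \right)}\right)^{2} = \left(\left(25 - 35 - 60\right) + 0\right)^{2} = \left(-70 + 0\right)^{2} = \left(-70\right)^{2} = 4900$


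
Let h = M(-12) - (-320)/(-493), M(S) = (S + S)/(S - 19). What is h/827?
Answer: 1912/12639041 ≈ 0.00015128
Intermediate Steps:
M(S) = 2*S/(-19 + S) (M(S) = (2*S)/(-19 + S) = 2*S/(-19 + S))
h = 1912/15283 (h = 2*(-12)/(-19 - 12) - (-320)/(-493) = 2*(-12)/(-31) - (-320)*(-1)/493 = 2*(-12)*(-1/31) - 1*320/493 = 24/31 - 320/493 = 1912/15283 ≈ 0.12511)
h/827 = (1912/15283)/827 = (1912/15283)*(1/827) = 1912/12639041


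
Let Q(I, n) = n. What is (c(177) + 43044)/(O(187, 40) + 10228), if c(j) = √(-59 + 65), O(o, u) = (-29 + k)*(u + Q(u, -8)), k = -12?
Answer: 3587/743 + √6/8916 ≈ 4.8280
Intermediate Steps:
O(o, u) = 328 - 41*u (O(o, u) = (-29 - 12)*(u - 8) = -41*(-8 + u) = 328 - 41*u)
c(j) = √6
(c(177) + 43044)/(O(187, 40) + 10228) = (√6 + 43044)/((328 - 41*40) + 10228) = (43044 + √6)/((328 - 1640) + 10228) = (43044 + √6)/(-1312 + 10228) = (43044 + √6)/8916 = (43044 + √6)*(1/8916) = 3587/743 + √6/8916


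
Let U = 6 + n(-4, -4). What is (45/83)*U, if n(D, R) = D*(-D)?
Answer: -450/83 ≈ -5.4217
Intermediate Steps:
n(D, R) = -D²
U = -10 (U = 6 - 1*(-4)² = 6 - 1*16 = 6 - 16 = -10)
(45/83)*U = (45/83)*(-10) = -450/83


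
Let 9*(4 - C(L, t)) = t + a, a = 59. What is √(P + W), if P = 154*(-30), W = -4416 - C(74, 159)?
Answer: I*√81142/3 ≈ 94.951*I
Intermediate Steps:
C(L, t) = -23/9 - t/9 (C(L, t) = 4 - (t + 59)/9 = 4 - (59 + t)/9 = 4 + (-59/9 - t/9) = -23/9 - t/9)
W = -39562/9 (W = -4416 - (-23/9 - ⅑*159) = -4416 - (-23/9 - 53/3) = -4416 - 1*(-182/9) = -4416 + 182/9 = -39562/9 ≈ -4395.8)
P = -4620
√(P + W) = √(-4620 - 39562/9) = √(-81142/9) = I*√81142/3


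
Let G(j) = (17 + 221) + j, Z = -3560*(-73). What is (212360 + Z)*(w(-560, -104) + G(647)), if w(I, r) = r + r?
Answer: 319706480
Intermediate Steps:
w(I, r) = 2*r
Z = 259880
G(j) = 238 + j
(212360 + Z)*(w(-560, -104) + G(647)) = (212360 + 259880)*(2*(-104) + (238 + 647)) = 472240*(-208 + 885) = 472240*677 = 319706480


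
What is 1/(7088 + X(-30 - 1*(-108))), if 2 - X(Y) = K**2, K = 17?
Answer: 1/6801 ≈ 0.00014704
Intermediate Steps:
X(Y) = -287 (X(Y) = 2 - 1*17**2 = 2 - 1*289 = 2 - 289 = -287)
1/(7088 + X(-30 - 1*(-108))) = 1/(7088 - 287) = 1/6801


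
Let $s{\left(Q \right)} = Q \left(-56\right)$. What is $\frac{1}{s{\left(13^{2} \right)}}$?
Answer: $- \frac{1}{9464} \approx -0.00010566$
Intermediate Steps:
$s{\left(Q \right)} = - 56 Q$
$\frac{1}{s{\left(13^{2} \right)}} = \frac{1}{\left(-56\right) 13^{2}} = \frac{1}{\left(-56\right) 169} = \frac{1}{-9464} = - \frac{1}{9464}$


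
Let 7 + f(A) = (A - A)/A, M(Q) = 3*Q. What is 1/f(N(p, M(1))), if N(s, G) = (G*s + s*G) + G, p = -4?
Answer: -⅐ ≈ -0.14286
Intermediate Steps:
N(s, G) = G + 2*G*s (N(s, G) = (G*s + G*s) + G = 2*G*s + G = G + 2*G*s)
f(A) = -7 (f(A) = -7 + (A - A)/A = -7 + 0/A = -7 + 0 = -7)
1/f(N(p, M(1))) = 1/(-7) = -⅐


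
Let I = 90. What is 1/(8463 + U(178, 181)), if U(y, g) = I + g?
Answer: 1/8734 ≈ 0.00011450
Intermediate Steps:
U(y, g) = 90 + g
1/(8463 + U(178, 181)) = 1/(8463 + (90 + 181)) = 1/(8463 + 271) = 1/8734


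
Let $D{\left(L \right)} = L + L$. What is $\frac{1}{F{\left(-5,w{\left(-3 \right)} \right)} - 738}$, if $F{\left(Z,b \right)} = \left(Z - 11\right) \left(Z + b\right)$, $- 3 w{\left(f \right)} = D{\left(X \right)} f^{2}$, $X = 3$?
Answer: $- \frac{1}{370} \approx -0.0027027$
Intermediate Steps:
$D{\left(L \right)} = 2 L$
$w{\left(f \right)} = - 2 f^{2}$ ($w{\left(f \right)} = - \frac{2 \cdot 3 f^{2}}{3} = - \frac{6 f^{2}}{3} = - 2 f^{2}$)
$F{\left(Z,b \right)} = \left(-11 + Z\right) \left(Z + b\right)$
$\frac{1}{F{\left(-5,w{\left(-3 \right)} \right)} - 738} = \frac{1}{\left(\left(-5\right)^{2} - -55 - 11 \left(- 2 \left(-3\right)^{2}\right) - 5 \left(- 2 \left(-3\right)^{2}\right)\right) - 738} = \frac{1}{\left(25 + 55 - 11 \left(\left(-2\right) 9\right) - 5 \left(\left(-2\right) 9\right)\right) - 738} = \frac{1}{\left(25 + 55 - -198 - -90\right) - 738} = \frac{1}{\left(25 + 55 + 198 + 90\right) - 738} = \frac{1}{368 - 738} = \frac{1}{-370} = - \frac{1}{370}$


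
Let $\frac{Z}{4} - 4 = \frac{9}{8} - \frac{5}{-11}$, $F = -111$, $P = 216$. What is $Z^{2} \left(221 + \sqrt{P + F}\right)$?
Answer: $\frac{53278901}{484} + \frac{241081 \sqrt{105}}{484} \approx 1.1518 \cdot 10^{5}$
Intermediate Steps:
$Z = \frac{491}{22}$ ($Z = 16 + 4 \left(\frac{9}{8} - \frac{5}{-11}\right) = 16 + 4 \left(9 \cdot \frac{1}{8} - - \frac{5}{11}\right) = 16 + 4 \left(\frac{9}{8} + \frac{5}{11}\right) = 16 + 4 \cdot \frac{139}{88} = 16 + \frac{139}{22} = \frac{491}{22} \approx 22.318$)
$Z^{2} \left(221 + \sqrt{P + F}\right) = \left(\frac{491}{22}\right)^{2} \left(221 + \sqrt{216 - 111}\right) = \frac{241081 \left(221 + \sqrt{105}\right)}{484} = \frac{53278901}{484} + \frac{241081 \sqrt{105}}{484}$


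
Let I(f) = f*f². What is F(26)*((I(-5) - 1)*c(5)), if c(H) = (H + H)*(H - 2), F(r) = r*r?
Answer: -2555280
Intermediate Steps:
F(r) = r²
c(H) = 2*H*(-2 + H) (c(H) = (2*H)*(-2 + H) = 2*H*(-2 + H))
I(f) = f³
F(26)*((I(-5) - 1)*c(5)) = 26²*(((-5)³ - 1)*(2*5*(-2 + 5))) = 676*((-125 - 1)*(2*5*3)) = 676*(-126*30) = 676*(-3780) = -2555280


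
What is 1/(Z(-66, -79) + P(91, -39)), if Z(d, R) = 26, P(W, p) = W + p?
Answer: 1/78 ≈ 0.012821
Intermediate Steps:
1/(Z(-66, -79) + P(91, -39)) = 1/(26 + (91 - 39)) = 1/(26 + 52) = 1/78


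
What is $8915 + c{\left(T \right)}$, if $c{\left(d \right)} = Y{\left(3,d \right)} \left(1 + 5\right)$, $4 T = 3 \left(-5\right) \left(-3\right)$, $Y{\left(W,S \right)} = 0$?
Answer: $8915$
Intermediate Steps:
$T = \frac{45}{4}$ ($T = \frac{3 \left(-5\right) \left(-3\right)}{4} = \frac{\left(-15\right) \left(-3\right)}{4} = \frac{1}{4} \cdot 45 = \frac{45}{4} \approx 11.25$)
$c{\left(d \right)} = 0$ ($c{\left(d \right)} = 0 \left(1 + 5\right) = 0 \cdot 6 = 0$)
$8915 + c{\left(T \right)} = 8915 + 0 = 8915$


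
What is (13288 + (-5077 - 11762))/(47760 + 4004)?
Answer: -3551/51764 ≈ -0.068600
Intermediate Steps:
(13288 + (-5077 - 11762))/(47760 + 4004) = (13288 - 16839)/51764 = -3551*1/51764 = -3551/51764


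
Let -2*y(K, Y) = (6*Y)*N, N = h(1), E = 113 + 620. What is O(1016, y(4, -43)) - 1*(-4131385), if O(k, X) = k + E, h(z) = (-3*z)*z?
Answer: 4133134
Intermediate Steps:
h(z) = -3*z²
E = 733
N = -3 (N = -3*1² = -3*1 = -3)
y(K, Y) = 9*Y (y(K, Y) = -6*Y*(-3)/2 = -(-9)*Y = 9*Y)
O(k, X) = 733 + k (O(k, X) = k + 733 = 733 + k)
O(1016, y(4, -43)) - 1*(-4131385) = (733 + 1016) - 1*(-4131385) = 1749 + 4131385 = 4133134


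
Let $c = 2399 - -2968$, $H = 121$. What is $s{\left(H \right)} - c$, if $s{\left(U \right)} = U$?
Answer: $-5246$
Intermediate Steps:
$c = 5367$ ($c = 2399 + 2968 = 5367$)
$s{\left(H \right)} - c = 121 - 5367 = -5246$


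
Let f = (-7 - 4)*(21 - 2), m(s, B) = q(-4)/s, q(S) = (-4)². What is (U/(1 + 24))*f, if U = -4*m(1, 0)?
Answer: 13376/25 ≈ 535.04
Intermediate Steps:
q(S) = 16
m(s, B) = 16/s
f = -209 (f = -11*19 = -209)
U = -64 (U = -64/1 = -64 ≈ -64.000)
(U/(1 + 24))*f = -64/(1 + 24)*(-209) = -64/25*(-209) = 13376/25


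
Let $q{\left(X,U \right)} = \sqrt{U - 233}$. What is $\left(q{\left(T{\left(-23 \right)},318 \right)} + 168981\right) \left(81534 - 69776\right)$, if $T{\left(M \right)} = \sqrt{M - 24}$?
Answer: $1986878598 + 11758 \sqrt{85} \approx 1.987 \cdot 10^{9}$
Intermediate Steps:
$T{\left(M \right)} = \sqrt{-24 + M}$
$q{\left(X,U \right)} = \sqrt{-233 + U}$
$\left(q{\left(T{\left(-23 \right)},318 \right)} + 168981\right) \left(81534 - 69776\right) = \left(\sqrt{-233 + 318} + 168981\right) \left(81534 - 69776\right) = \left(\sqrt{85} + 168981\right) 11758 = \left(168981 + \sqrt{85}\right) 11758 = 1986878598 + 11758 \sqrt{85}$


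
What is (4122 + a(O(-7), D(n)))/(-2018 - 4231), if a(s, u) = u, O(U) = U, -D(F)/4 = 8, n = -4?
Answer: -4090/6249 ≈ -0.65450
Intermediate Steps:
D(F) = -32 (D(F) = -4*8 = -32)
(4122 + a(O(-7), D(n)))/(-2018 - 4231) = (4122 - 32)/(-2018 - 4231) = 4090/(-6249) = 4090*(-1/6249) = -4090/6249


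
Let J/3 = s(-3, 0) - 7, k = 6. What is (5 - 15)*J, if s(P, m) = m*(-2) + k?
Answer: 30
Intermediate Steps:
s(P, m) = 6 - 2*m (s(P, m) = m*(-2) + 6 = -2*m + 6 = 6 - 2*m)
J = -3 (J = 3*((6 - 2*0) - 7) = 3*((6 + 0) - 7) = 3*(6 - 7) = 3*(-1) = -3)
(5 - 15)*J = (5 - 15)*(-3) = -10*(-3) = 30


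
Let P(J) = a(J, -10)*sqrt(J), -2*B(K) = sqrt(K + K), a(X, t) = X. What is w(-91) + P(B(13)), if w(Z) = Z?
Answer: -91 - I*2**(1/4)*13**(3/4)/2 ≈ -91.0 - 4.0708*I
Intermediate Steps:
B(K) = -sqrt(2)*sqrt(K)/2 (B(K) = -sqrt(K + K)/2 = -sqrt(2)*sqrt(K)/2)
P(J) = J**(3/2) (P(J) = J*sqrt(J) = J**(3/2))
w(-91) + P(B(13)) = -91 + (-sqrt(2)*sqrt(13)/2)**(3/2) = -91 + (-sqrt(26)/2)**(3/2) = -91 - I*sqrt(2)*26**(3/4)/4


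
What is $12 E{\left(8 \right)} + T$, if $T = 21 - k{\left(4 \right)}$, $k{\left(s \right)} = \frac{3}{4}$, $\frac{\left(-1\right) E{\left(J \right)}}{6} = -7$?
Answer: $\frac{2097}{4} \approx 524.25$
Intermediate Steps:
$E{\left(J \right)} = 42$ ($E{\left(J \right)} = \left(-6\right) \left(-7\right) = 42$)
$k{\left(s \right)} = \frac{3}{4}$ ($k{\left(s \right)} = 3 \cdot \frac{1}{4} = \frac{3}{4}$)
$T = \frac{81}{4}$ ($T = 21 - \frac{3}{4} = \frac{81}{4} \approx 20.25$)
$12 E{\left(8 \right)} + T = 12 \cdot 42 + \frac{81}{4} = 504 + \frac{81}{4} = \frac{2097}{4}$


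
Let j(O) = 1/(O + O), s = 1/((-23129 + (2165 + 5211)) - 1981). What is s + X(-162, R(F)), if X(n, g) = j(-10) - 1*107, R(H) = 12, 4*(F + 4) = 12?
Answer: -18984257/177340 ≈ -107.05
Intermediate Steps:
F = -1 (F = -4 + (¼)*12 = -4 + 3 = -1)
s = -1/17734 (s = 1/((-23129 + 7376) - 1981) = 1/(-15753 - 1981) = 1/(-17734) = -1/17734 ≈ -5.6389e-5)
j(O) = 1/(2*O)
X(n, g) = -2141/20 (X(n, g) = (½)/(-10) - 1*107 = (½)*(-⅒) - 107 = -1/20 - 107 = -2141/20)
s + X(-162, R(F)) = -1/17734 - 2141/20 = -18984257/177340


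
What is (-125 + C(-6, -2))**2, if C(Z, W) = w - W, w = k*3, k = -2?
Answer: 16641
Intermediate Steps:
w = -6 (w = -2*3 = -6)
C(Z, W) = -6 - W
(-125 + C(-6, -2))**2 = (-125 + (-6 - 1*(-2)))**2 = (-125 + (-6 + 2))**2 = (-125 - 4)**2 = (-129)**2 = 16641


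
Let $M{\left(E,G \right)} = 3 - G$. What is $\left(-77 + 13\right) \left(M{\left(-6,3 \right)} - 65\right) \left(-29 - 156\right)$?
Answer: $-769600$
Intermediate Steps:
$\left(-77 + 13\right) \left(M{\left(-6,3 \right)} - 65\right) \left(-29 - 156\right) = \left(-77 + 13\right) \left(\left(3 - 3\right) - 65\right) \left(-29 - 156\right) = - 64 \left(\left(3 - 3\right) - 65\right) \left(-185\right) = - 64 \left(0 - 65\right) \left(-185\right) = \left(-64\right) \left(-65\right) \left(-185\right) = 4160 \left(-185\right) = -769600$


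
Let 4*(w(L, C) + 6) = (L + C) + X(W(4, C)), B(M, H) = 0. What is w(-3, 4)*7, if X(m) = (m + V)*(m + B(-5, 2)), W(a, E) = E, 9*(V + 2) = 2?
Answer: -889/36 ≈ -24.694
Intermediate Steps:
V = -16/9 (V = -2 + (1/9)*2 = -2 + 2/9 = -16/9 ≈ -1.7778)
X(m) = m*(-16/9 + m) (X(m) = (m - 16/9)*(m + 0) = (-16/9 + m)*m = m*(-16/9 + m))
w(L, C) = -6 + C/4 + L/4 + C*(-16 + 9*C)/36 (w(L, C) = -6 + ((L + C) + C*(-16 + 9*C)/9)/4 = -6 + ((C + L) + C*(-16 + 9*C)/9)/4 = -6 + (C + L + C*(-16 + 9*C)/9)/4 = -6 + (C/4 + L/4 + C*(-16 + 9*C)/36) = -6 + C/4 + L/4 + C*(-16 + 9*C)/36)
w(-3, 4)*7 = (-6 - 7/36*4 + (1/4)*(-3) + (1/4)*4**2)*7 = (-6 - 7/9 - 3/4 + (1/4)*16)*7 = (-6 - 7/9 - 3/4 + 4)*7 = -127/36*7 = -889/36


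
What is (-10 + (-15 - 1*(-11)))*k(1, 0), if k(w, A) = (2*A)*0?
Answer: 0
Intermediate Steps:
k(w, A) = 0
(-10 + (-15 - 1*(-11)))*k(1, 0) = (-10 + (-15 - 1*(-11)))*0 = (-10 + (-15 + 11))*0 = (-10 - 4)*0 = -14*0 = 0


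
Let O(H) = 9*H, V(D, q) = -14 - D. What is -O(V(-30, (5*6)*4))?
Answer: -144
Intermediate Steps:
-O(V(-30, (5*6)*4)) = -9*(-14 - 1*(-30)) = -9*(-14 + 30) = -9*16 = -1*144 = -144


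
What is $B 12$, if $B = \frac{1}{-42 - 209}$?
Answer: $- \frac{12}{251} \approx -0.047809$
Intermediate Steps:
$B = - \frac{1}{251}$ ($B = \frac{1}{-251} = - \frac{1}{251} \approx -0.0039841$)
$B 12 = \left(- \frac{1}{251}\right) 12 = - \frac{12}{251}$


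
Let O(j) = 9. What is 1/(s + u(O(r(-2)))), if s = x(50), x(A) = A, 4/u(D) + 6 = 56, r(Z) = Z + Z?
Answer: 25/1252 ≈ 0.019968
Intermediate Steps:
r(Z) = 2*Z
u(D) = 2/25 (u(D) = 4/(-6 + 56) = 4/50 = 4*(1/50) = 2/25)
s = 50
1/(s + u(O(r(-2)))) = 1/(50 + 2/25) = 1/(1252/25) = 25/1252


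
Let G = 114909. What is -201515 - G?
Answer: -316424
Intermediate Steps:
-201515 - G = -201515 - 1*114909 = -201515 - 114909 = -316424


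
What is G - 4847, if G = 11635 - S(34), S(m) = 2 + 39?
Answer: 6747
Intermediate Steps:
S(m) = 41
G = 11594 (G = 11635 - 1*41 = 11635 - 41 = 11594)
G - 4847 = 11594 - 4847 = 6747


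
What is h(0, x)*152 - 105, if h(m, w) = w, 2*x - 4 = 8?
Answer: 807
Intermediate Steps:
x = 6 (x = 2 + (1/2)*8 = 2 + 4 = 6)
h(0, x)*152 - 105 = 6*152 - 105 = 912 - 105 = 807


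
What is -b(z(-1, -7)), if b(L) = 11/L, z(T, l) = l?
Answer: 11/7 ≈ 1.5714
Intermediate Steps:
-b(z(-1, -7)) = -11/(-7) = -11*(-1)/7 = -1*(-11/7) = 11/7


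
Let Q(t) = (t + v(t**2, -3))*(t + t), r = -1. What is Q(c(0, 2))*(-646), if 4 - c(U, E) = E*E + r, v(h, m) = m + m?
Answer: 6460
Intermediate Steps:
v(h, m) = 2*m
c(U, E) = 5 - E**2 (c(U, E) = 4 - (E*E - 1) = 4 - (E**2 - 1) = 4 - (-1 + E**2) = 4 + (1 - E**2) = 5 - E**2)
Q(t) = 2*t*(-6 + t) (Q(t) = (t + 2*(-3))*(t + t) = (t - 6)*(2*t) = (-6 + t)*(2*t) = 2*t*(-6 + t))
Q(c(0, 2))*(-646) = (2*(5 - 1*2**2)*(-6 + (5 - 1*2**2)))*(-646) = (2*(5 - 1*4)*(-6 + (5 - 1*4)))*(-646) = (2*(5 - 4)*(-6 + (5 - 4)))*(-646) = (2*1*(-6 + 1))*(-646) = (2*1*(-5))*(-646) = -10*(-646) = 6460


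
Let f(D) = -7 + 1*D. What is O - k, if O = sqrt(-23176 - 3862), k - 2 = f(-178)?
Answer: 183 + I*sqrt(27038) ≈ 183.0 + 164.43*I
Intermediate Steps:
f(D) = -7 + D
k = -183 (k = 2 + (-7 - 178) = 2 - 185 = -183)
O = I*sqrt(27038) (O = sqrt(-27038) = I*sqrt(27038) ≈ 164.43*I)
O - k = I*sqrt(27038) - 1*(-183) = I*sqrt(27038) + 183 = 183 + I*sqrt(27038)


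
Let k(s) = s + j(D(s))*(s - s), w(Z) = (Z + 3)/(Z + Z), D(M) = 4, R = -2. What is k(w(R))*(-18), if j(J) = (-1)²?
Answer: 9/2 ≈ 4.5000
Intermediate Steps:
j(J) = 1
w(Z) = (3 + Z)/(2*Z) (w(Z) = (3 + Z)/((2*Z)) = (3 + Z)*(1/(2*Z)) = (3 + Z)/(2*Z))
k(s) = s (k(s) = s + 1*(s - s) = s + 1*0 = s + 0 = s)
k(w(R))*(-18) = ((½)*(3 - 2)/(-2))*(-18) = ((½)*(-½)*1)*(-18) = -¼*(-18) = 9/2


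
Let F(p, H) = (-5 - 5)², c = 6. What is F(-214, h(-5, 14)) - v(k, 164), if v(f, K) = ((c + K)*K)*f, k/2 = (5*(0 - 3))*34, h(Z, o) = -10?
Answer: 28437700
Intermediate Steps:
F(p, H) = 100 (F(p, H) = (-10)² = 100)
k = -1020 (k = 2*((5*(0 - 3))*34) = 2*((5*(-3))*34) = 2*(-15*34) = 2*(-510) = -1020)
v(f, K) = K*f*(6 + K) (v(f, K) = ((6 + K)*K)*f = (K*(6 + K))*f = K*f*(6 + K))
F(-214, h(-5, 14)) - v(k, 164) = 100 - 164*(-1020)*(6 + 164) = 100 - 164*(-1020)*170 = 100 - 1*(-28437600) = 100 + 28437600 = 28437700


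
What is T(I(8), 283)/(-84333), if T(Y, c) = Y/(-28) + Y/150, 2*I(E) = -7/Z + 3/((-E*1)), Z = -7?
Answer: 61/566717760 ≈ 1.0764e-7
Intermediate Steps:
I(E) = ½ - 3/(2*E) (I(E) = (-7/(-7) + 3/((-E*1)))/2 = (-7*(-⅐) + 3/((-E)))/2 = (1 + 3*(-1/E))/2 = (1 - 3/E)/2 = ½ - 3/(2*E))
T(Y, c) = -61*Y/2100 (T(Y, c) = Y*(-1/28) + Y*(1/150) = -Y/28 + Y/150 = -61*Y/2100)
T(I(8), 283)/(-84333) = -61*(-3 + 8)/(4200*8)/(-84333) = -61*5/(4200*8)*(-1/84333) = -61/2100*5/16*(-1/84333) = -61/6720*(-1/84333) = 61/566717760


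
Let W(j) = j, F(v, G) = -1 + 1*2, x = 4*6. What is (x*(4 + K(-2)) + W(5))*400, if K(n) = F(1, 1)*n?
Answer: 21200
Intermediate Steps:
x = 24
F(v, G) = 1 (F(v, G) = -1 + 2 = 1)
K(n) = n (K(n) = 1*n = n)
(x*(4 + K(-2)) + W(5))*400 = (24*(4 - 2) + 5)*400 = (24*2 + 5)*400 = (48 + 5)*400 = 53*400 = 21200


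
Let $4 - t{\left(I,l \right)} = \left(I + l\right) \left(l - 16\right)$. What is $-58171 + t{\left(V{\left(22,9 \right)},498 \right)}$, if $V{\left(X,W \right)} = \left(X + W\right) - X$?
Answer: $-302541$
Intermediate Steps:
$V{\left(X,W \right)} = W$ ($V{\left(X,W \right)} = \left(W + X\right) - X = W$)
$t{\left(I,l \right)} = 4 - \left(-16 + l\right) \left(I + l\right)$ ($t{\left(I,l \right)} = 4 - \left(I + l\right) \left(l - 16\right) = 4 - \left(I + l\right) \left(-16 + l\right) = 4 - \left(-16 + l\right) \left(I + l\right)$)
$-58171 + t{\left(V{\left(22,9 \right)},498 \right)} = -58171 + \left(4 - 498^{2} + 16 \cdot 9 + 16 \cdot 498 - 9 \cdot 498\right) = -58171 + \left(4 - 248004 + 144 + 7968 - 4482\right) = -58171 - 244370 = -302541$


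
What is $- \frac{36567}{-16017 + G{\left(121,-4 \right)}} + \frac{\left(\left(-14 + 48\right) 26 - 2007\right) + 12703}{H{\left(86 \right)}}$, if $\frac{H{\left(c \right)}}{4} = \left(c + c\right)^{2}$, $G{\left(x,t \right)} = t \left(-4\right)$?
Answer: $\frac{1128121023}{473373584} \approx 2.3832$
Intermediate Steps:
$G{\left(x,t \right)} = - 4 t$
$H{\left(c \right)} = 16 c^{2}$ ($H{\left(c \right)} = 4 \left(c + c\right)^{2} = 4 \left(2 c\right)^{2} = 4 \cdot 4 c^{2} = 16 c^{2}$)
$- \frac{36567}{-16017 + G{\left(121,-4 \right)}} + \frac{\left(\left(-14 + 48\right) 26 - 2007\right) + 12703}{H{\left(86 \right)}} = - \frac{36567}{-16017 - -16} + \frac{\left(\left(-14 + 48\right) 26 - 2007\right) + 12703}{16 \cdot 86^{2}} = - \frac{36567}{-16017 + 16} + \frac{\left(34 \cdot 26 - 2007\right) + 12703}{16 \cdot 7396} = - \frac{36567}{-16001} + \frac{\left(884 - 2007\right) + 12703}{118336} = \left(-36567\right) \left(- \frac{1}{16001}\right) + \left(-1123 + 12703\right) \frac{1}{118336} = \frac{36567}{16001} + 11580 \cdot \frac{1}{118336} = \frac{36567}{16001} + \frac{2895}{29584} = \frac{1128121023}{473373584}$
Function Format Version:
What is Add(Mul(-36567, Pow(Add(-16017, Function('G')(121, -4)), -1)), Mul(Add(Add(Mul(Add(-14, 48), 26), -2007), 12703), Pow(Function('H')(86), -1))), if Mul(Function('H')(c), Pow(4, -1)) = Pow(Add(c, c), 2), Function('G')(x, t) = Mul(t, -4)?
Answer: Rational(1128121023, 473373584) ≈ 2.3832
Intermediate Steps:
Function('G')(x, t) = Mul(-4, t)
Function('H')(c) = Mul(16, Pow(c, 2)) (Function('H')(c) = Mul(4, Pow(Add(c, c), 2)) = Mul(4, Pow(Mul(2, c), 2)) = Mul(4, Mul(4, Pow(c, 2))) = Mul(16, Pow(c, 2)))
Add(Mul(-36567, Pow(Add(-16017, Function('G')(121, -4)), -1)), Mul(Add(Add(Mul(Add(-14, 48), 26), -2007), 12703), Pow(Function('H')(86), -1))) = Add(Mul(-36567, Pow(Add(-16017, Mul(-4, -4)), -1)), Mul(Add(Add(Mul(Add(-14, 48), 26), -2007), 12703), Pow(Mul(16, Pow(86, 2)), -1))) = Add(Mul(-36567, Pow(Add(-16017, 16), -1)), Mul(Add(Add(Mul(34, 26), -2007), 12703), Pow(Mul(16, 7396), -1))) = Add(Mul(-36567, Pow(-16001, -1)), Mul(Add(Add(884, -2007), 12703), Pow(118336, -1))) = Add(Mul(-36567, Rational(-1, 16001)), Mul(Add(-1123, 12703), Rational(1, 118336))) = Add(Rational(36567, 16001), Mul(11580, Rational(1, 118336))) = Add(Rational(36567, 16001), Rational(2895, 29584)) = Rational(1128121023, 473373584)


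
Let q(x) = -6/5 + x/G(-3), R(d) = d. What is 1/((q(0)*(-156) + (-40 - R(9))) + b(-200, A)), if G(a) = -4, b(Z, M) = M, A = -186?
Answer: -5/239 ≈ -0.020921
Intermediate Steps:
q(x) = -6/5 - x/4 (q(x) = -6/5 + x/(-4) = -6*⅕ + x*(-¼) = -6/5 - x/4)
1/((q(0)*(-156) + (-40 - R(9))) + b(-200, A)) = 1/(((-6/5 - ¼*0)*(-156) + (-40 - 1*9)) - 186) = 1/(((-6/5 + 0)*(-156) + (-40 - 9)) - 186) = 1/((-6/5*(-156) - 49) - 186) = 1/((936/5 - 49) - 186) = 1/(691/5 - 186) = 1/(-239/5) = -5/239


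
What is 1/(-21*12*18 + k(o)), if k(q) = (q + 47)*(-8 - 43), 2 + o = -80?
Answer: -1/2751 ≈ -0.00036350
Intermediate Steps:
o = -82 (o = -2 - 80 = -82)
k(q) = -2397 - 51*q (k(q) = (47 + q)*(-51) = -2397 - 51*q)
1/(-21*12*18 + k(o)) = 1/(-21*12*18 + (-2397 - 51*(-82))) = 1/(-252*18 + (-2397 + 4182)) = 1/(-4536 + 1785) = 1/(-2751) = -1/2751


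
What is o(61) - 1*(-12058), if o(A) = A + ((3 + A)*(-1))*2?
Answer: 11991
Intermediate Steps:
o(A) = -6 - A (o(A) = A + (-3 - A)*2 = A + (-6 - 2*A) = -6 - A)
o(61) - 1*(-12058) = (-6 - 1*61) - 1*(-12058) = (-6 - 61) + 12058 = -67 + 12058 = 11991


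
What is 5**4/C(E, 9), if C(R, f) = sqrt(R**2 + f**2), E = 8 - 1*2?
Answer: 625*sqrt(13)/39 ≈ 57.781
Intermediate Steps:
E = 6 (E = 8 - 2 = 6)
5**4/C(E, 9) = 5**4/(sqrt(6**2 + 9**2)) = 625/(sqrt(36 + 81)) = 625/(sqrt(117)) = 625/((3*sqrt(13))) = 625*(sqrt(13)/39) = 625*sqrt(13)/39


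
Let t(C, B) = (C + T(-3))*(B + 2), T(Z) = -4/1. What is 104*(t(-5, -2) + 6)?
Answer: 624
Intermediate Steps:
T(Z) = -4 (T(Z) = -4*1 = -4)
t(C, B) = (-4 + C)*(2 + B) (t(C, B) = (C - 4)*(B + 2) = (-4 + C)*(2 + B))
104*(t(-5, -2) + 6) = 104*((-8 - 4*(-2) + 2*(-5) - 2*(-5)) + 6) = 104*((-8 + 8 - 10 + 10) + 6) = 104*(0 + 6) = 104*6 = 624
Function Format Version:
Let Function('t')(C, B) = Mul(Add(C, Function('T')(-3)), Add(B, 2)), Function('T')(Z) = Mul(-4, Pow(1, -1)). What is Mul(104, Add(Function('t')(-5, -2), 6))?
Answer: 624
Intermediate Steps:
Function('T')(Z) = -4 (Function('T')(Z) = Mul(-4, 1) = -4)
Function('t')(C, B) = Mul(Add(-4, C), Add(2, B)) (Function('t')(C, B) = Mul(Add(C, -4), Add(B, 2)) = Mul(Add(-4, C), Add(2, B)))
Mul(104, Add(Function('t')(-5, -2), 6)) = Mul(104, Add(Add(-8, Mul(-4, -2), Mul(2, -5), Mul(-2, -5)), 6)) = Mul(104, Add(Add(-8, 8, -10, 10), 6)) = Mul(104, Add(0, 6)) = Mul(104, 6) = 624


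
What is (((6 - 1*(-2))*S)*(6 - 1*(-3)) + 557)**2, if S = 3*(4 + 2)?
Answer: 3433609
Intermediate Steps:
S = 18 (S = 3*6 = 18)
(((6 - 1*(-2))*S)*(6 - 1*(-3)) + 557)**2 = (((6 - 1*(-2))*18)*(6 - 1*(-3)) + 557)**2 = (((6 + 2)*18)*(6 + 3) + 557)**2 = ((8*18)*9 + 557)**2 = (144*9 + 557)**2 = (1296 + 557)**2 = 1853**2 = 3433609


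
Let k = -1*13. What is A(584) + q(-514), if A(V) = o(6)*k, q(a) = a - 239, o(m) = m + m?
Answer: -909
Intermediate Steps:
o(m) = 2*m
k = -13
q(a) = -239 + a
A(V) = -156 (A(V) = (2*6)*(-13) = 12*(-13) = -156)
A(584) + q(-514) = -156 + (-239 - 514) = -156 - 753 = -909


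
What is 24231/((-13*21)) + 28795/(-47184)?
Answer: -383725513/4293744 ≈ -89.369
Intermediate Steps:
24231/((-13*21)) + 28795/(-47184) = 24231/(-273) + 28795*(-1/47184) = 24231*(-1/273) - 28795/47184 = -8077/91 - 28795/47184 = -383725513/4293744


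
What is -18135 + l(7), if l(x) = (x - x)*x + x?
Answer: -18128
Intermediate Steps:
l(x) = x (l(x) = 0*x + x = 0 + x = x)
-18135 + l(7) = -18135 + 7 = -18128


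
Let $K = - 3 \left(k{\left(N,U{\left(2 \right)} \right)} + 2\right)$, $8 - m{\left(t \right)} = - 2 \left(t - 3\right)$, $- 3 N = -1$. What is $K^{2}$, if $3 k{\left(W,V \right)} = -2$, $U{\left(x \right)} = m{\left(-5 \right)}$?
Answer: $16$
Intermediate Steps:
$N = \frac{1}{3}$ ($N = \left(- \frac{1}{3}\right) \left(-1\right) = \frac{1}{3} \approx 0.33333$)
$m{\left(t \right)} = 2 + 2 t$ ($m{\left(t \right)} = 8 - - 2 \left(t - 3\right) = 8 - - 2 \left(-3 + t\right) = 8 - \left(6 - 2 t\right) = 8 + \left(-6 + 2 t\right) = 2 + 2 t$)
$U{\left(x \right)} = -8$ ($U{\left(x \right)} = 2 + 2 \left(-5\right) = 2 - 10 = -8$)
$k{\left(W,V \right)} = - \frac{2}{3}$ ($k{\left(W,V \right)} = \frac{1}{3} \left(-2\right) = - \frac{2}{3}$)
$K = -4$ ($K = - 3 \left(- \frac{2}{3} + 2\right) = \left(-3\right) \frac{4}{3} = -4$)
$K^{2} = \left(-4\right)^{2} = 16$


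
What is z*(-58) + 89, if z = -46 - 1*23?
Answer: 4091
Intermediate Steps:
z = -69 (z = -46 - 23 = -69)
z*(-58) + 89 = -69*(-58) + 89 = 4002 + 89 = 4091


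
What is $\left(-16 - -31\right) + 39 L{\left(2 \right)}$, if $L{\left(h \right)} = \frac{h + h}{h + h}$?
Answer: $54$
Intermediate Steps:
$L{\left(h \right)} = 1$ ($L{\left(h \right)} = \frac{2 h}{2 h} = 2 h \frac{1}{2 h} = 1$)
$\left(-16 - -31\right) + 39 L{\left(2 \right)} = \left(-16 - -31\right) + 39 \cdot 1 = \left(-16 + 31\right) + 39 = 15 + 39 = 54$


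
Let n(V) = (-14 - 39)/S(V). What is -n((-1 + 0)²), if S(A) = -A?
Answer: -53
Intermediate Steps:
n(V) = 53/V (n(V) = (-14 - 39)/((-V)) = -(-53)/V = 53/V)
-n((-1 + 0)²) = -53/((-1 + 0)²) = -53/((-1)²) = -53/1 = -53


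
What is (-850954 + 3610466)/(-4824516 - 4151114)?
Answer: -1379756/4487815 ≈ -0.30745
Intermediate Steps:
(-850954 + 3610466)/(-4824516 - 4151114) = 2759512/(-8975630) = 2759512*(-1/8975630) = -1379756/4487815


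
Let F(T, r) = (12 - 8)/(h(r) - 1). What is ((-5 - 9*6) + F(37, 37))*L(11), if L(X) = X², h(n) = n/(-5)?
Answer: -151129/21 ≈ -7196.6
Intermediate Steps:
h(n) = -n/5 (h(n) = n*(-⅕) = -n/5)
F(T, r) = 4/(-1 - r/5) (F(T, r) = (12 - 8)/(-r/5 - 1) = 4/(-1 - r/5))
((-5 - 9*6) + F(37, 37))*L(11) = ((-5 - 9*6) - 20/(5 + 37))*11² = ((-5 - 54) - 20/42)*121 = (-59 - 20*1/42)*121 = (-59 - 10/21)*121 = -1249/21*121 = -151129/21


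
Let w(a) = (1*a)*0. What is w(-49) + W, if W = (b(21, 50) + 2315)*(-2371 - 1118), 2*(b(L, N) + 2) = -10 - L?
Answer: -16031955/2 ≈ -8.0160e+6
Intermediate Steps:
w(a) = 0 (w(a) = a*0 = 0)
b(L, N) = -7 - L/2 (b(L, N) = -2 + (-10 - L)/2 = -2 + (-5 - L/2) = -7 - L/2)
W = -16031955/2 (W = ((-7 - ½*21) + 2315)*(-2371 - 1118) = ((-7 - 21/2) + 2315)*(-3489) = (-35/2 + 2315)*(-3489) = (4595/2)*(-3489) = -16031955/2 ≈ -8.0160e+6)
w(-49) + W = 0 - 16031955/2 = -16031955/2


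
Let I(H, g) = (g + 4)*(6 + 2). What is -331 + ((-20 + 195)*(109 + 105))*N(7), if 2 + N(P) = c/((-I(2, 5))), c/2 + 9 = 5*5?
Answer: -826879/9 ≈ -91876.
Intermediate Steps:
I(H, g) = 32 + 8*g (I(H, g) = (4 + g)*8 = 32 + 8*g)
c = 32 (c = -18 + 2*(5*5) = -18 + 2*25 = -18 + 50 = 32)
N(P) = -22/9 (N(P) = -2 + 32/((-(32 + 8*5))) = -2 + 32/((-(32 + 40))) = -2 + 32/((-1*72)) = -2 + 32/(-72) = -2 + 32*(-1/72) = -2 - 4/9 = -22/9)
-331 + ((-20 + 195)*(109 + 105))*N(7) = -331 + ((-20 + 195)*(109 + 105))*(-22/9) = -331 + (175*214)*(-22/9) = -331 + 37450*(-22/9) = -331 - 823900/9 = -826879/9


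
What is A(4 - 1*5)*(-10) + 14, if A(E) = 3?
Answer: -16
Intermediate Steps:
A(4 - 1*5)*(-10) + 14 = 3*(-10) + 14 = -30 + 14 = -16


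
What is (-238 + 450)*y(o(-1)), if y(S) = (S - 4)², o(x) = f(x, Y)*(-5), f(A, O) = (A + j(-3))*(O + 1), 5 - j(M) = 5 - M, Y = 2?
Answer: 664832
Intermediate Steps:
j(M) = M (j(M) = 5 - (5 - M) = 5 + (-5 + M) = M)
f(A, O) = (1 + O)*(-3 + A) (f(A, O) = (A - 3)*(O + 1) = (-3 + A)*(1 + O) = (1 + O)*(-3 + A))
o(x) = 45 - 15*x (o(x) = (-3 + x - 3*2 + x*2)*(-5) = (-3 + x - 6 + 2*x)*(-5) = (-9 + 3*x)*(-5) = 45 - 15*x)
y(S) = (-4 + S)²
(-238 + 450)*y(o(-1)) = (-238 + 450)*(-4 + (45 - 15*(-1)))² = 212*(-4 + (45 + 15))² = 212*(-4 + 60)² = 212*56² = 212*3136 = 664832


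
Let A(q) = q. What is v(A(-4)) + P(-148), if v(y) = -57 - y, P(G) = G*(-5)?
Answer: 687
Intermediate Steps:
P(G) = -5*G
v(A(-4)) + P(-148) = (-57 - 1*(-4)) - 5*(-148) = (-57 + 4) + 740 = -53 + 740 = 687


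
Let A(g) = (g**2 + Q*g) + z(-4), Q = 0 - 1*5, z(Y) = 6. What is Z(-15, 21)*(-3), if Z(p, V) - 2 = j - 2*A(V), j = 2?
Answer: 2040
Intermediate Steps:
Q = -5 (Q = 0 - 5 = -5)
A(g) = 6 + g**2 - 5*g (A(g) = (g**2 - 5*g) + 6 = 6 + g**2 - 5*g)
Z(p, V) = -8 - 2*V**2 + 10*V (Z(p, V) = 2 + (2 - 2*(6 + V**2 - 5*V)) = 2 + (2 + (-12 - 2*V**2 + 10*V)) = 2 + (-10 - 2*V**2 + 10*V) = -8 - 2*V**2 + 10*V)
Z(-15, 21)*(-3) = (-8 - 2*21**2 + 10*21)*(-3) = (-8 - 2*441 + 210)*(-3) = (-8 - 882 + 210)*(-3) = -680*(-3) = 2040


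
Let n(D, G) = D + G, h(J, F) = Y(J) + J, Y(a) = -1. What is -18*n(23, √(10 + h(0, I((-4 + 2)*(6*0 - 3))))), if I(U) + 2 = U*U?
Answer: -468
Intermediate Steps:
I(U) = -2 + U² (I(U) = -2 + U*U = -2 + U²)
h(J, F) = -1 + J
-18*n(23, √(10 + h(0, I((-4 + 2)*(6*0 - 3))))) = -18*(23 + √(10 + (-1 + 0))) = -18*(23 + √(10 - 1)) = -18*(23 + √9) = -18*(23 + 3) = -18*26 = -468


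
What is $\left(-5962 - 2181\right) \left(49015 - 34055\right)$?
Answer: $-121819280$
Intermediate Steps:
$\left(-5962 - 2181\right) \left(49015 - 34055\right) = \left(-8143\right) 14960 = -121819280$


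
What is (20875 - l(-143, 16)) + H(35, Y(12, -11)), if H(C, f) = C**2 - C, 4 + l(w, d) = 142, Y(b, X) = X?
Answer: 21927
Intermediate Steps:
l(w, d) = 138 (l(w, d) = -4 + 142 = 138)
(20875 - l(-143, 16)) + H(35, Y(12, -11)) = (20875 - 1*138) + 35*(-1 + 35) = (20875 - 138) + 35*34 = 20737 + 1190 = 21927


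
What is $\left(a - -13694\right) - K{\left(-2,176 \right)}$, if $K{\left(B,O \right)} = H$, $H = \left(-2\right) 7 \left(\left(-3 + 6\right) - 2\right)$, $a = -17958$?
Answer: $-4250$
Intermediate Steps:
$H = -14$ ($H = - 14 \left(3 - 2\right) = \left(-14\right) 1 = -14$)
$K{\left(B,O \right)} = -14$
$\left(a - -13694\right) - K{\left(-2,176 \right)} = \left(-17958 - -13694\right) - -14 = \left(-17958 + 13694\right) + 14 = -4264 + 14 = -4250$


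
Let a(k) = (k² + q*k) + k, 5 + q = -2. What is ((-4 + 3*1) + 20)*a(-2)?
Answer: 304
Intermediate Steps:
q = -7 (q = -5 - 2 = -7)
a(k) = k² - 6*k (a(k) = (k² - 7*k) + k = k² - 6*k)
((-4 + 3*1) + 20)*a(-2) = ((-4 + 3*1) + 20)*(-2*(-6 - 2)) = ((-4 + 3) + 20)*(-2*(-8)) = (-1 + 20)*16 = 19*16 = 304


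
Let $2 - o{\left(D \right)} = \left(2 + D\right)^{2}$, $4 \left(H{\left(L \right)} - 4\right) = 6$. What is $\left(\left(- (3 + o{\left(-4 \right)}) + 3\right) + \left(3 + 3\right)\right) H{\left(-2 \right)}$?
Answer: $44$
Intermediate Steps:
$H{\left(L \right)} = \frac{11}{2}$ ($H{\left(L \right)} = 4 + \frac{1}{4} \cdot 6 = 4 + \frac{3}{2} = \frac{11}{2}$)
$o{\left(D \right)} = 2 - \left(2 + D\right)^{2}$
$\left(\left(- (3 + o{\left(-4 \right)}) + 3\right) + \left(3 + 3\right)\right) H{\left(-2 \right)} = \left(\left(- (3 + \left(2 - \left(2 - 4\right)^{2}\right)) + 3\right) + \left(3 + 3\right)\right) \frac{11}{2} = \left(\left(- (3 + \left(2 - \left(-2\right)^{2}\right)) + 3\right) + 6\right) \frac{11}{2} = \left(\left(- (3 + \left(2 - 4\right)) + 3\right) + 6\right) \frac{11}{2} = \left(\left(- (3 - 2) + 3\right) + 6\right) \frac{11}{2} = \left(\left(\left(-1\right) 1 + 3\right) + 6\right) \frac{11}{2} = \left(\left(-1 + 3\right) + 6\right) \frac{11}{2} = \left(2 + 6\right) \frac{11}{2} = 8 \cdot \frac{11}{2} = 44$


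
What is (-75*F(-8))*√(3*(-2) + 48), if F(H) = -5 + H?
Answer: 975*√42 ≈ 6318.7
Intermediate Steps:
(-75*F(-8))*√(3*(-2) + 48) = (-75*(-5 - 8))*√(3*(-2) + 48) = (-75*(-13))*√(-6 + 48) = 975*√42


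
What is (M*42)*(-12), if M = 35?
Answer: -17640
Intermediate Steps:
(M*42)*(-12) = (35*42)*(-12) = 1470*(-12) = -17640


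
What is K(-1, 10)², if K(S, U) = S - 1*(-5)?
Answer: 16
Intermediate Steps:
K(S, U) = 5 + S (K(S, U) = S + 5 = 5 + S)
K(-1, 10)² = (5 - 1)² = 4² = 16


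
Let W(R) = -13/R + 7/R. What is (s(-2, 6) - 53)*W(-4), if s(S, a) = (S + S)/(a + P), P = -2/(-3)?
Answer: -402/5 ≈ -80.400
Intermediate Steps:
P = ⅔ (P = -2*(-⅓) = ⅔ ≈ 0.66667)
s(S, a) = 2*S/(⅔ + a) (s(S, a) = (S + S)/(a + ⅔) = (2*S)/(⅔ + a) = 2*S/(⅔ + a))
W(R) = -6/R
(s(-2, 6) - 53)*W(-4) = (6*(-2)/(2 + 3*6) - 53)*(-6/(-4)) = (6*(-2)/(2 + 18) - 53)*(-6*(-¼)) = (6*(-2)/20 - 53)*(3/2) = (6*(-2)*(1/20) - 53)*(3/2) = (-⅗ - 53)*(3/2) = -268/5*3/2 = -402/5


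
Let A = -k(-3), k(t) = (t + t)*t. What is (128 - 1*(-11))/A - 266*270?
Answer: -1292899/18 ≈ -71828.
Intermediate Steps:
k(t) = 2*t² (k(t) = (2*t)*t = 2*t²)
A = -18 (A = -2*(-3)² = -2*9 = -1*18 = -18)
(128 - 1*(-11))/A - 266*270 = (128 - 1*(-11))/(-18) - 266*270 = (128 + 11)*(-1/18) - 71820 = 139*(-1/18) - 71820 = -139/18 - 71820 = -1292899/18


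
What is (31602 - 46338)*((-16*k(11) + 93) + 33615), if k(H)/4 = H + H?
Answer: -475972800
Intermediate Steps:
k(H) = 8*H (k(H) = 4*(H + H) = 4*(2*H) = 8*H)
(31602 - 46338)*((-16*k(11) + 93) + 33615) = (31602 - 46338)*((-128*11 + 93) + 33615) = -14736*((-16*88 + 93) + 33615) = -14736*((-1408 + 93) + 33615) = -14736*(-1315 + 33615) = -14736*32300 = -475972800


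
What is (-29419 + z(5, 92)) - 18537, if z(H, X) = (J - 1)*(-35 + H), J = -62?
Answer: -46066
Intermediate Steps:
z(H, X) = 2205 - 63*H (z(H, X) = (-62 - 1)*(-35 + H) = -63*(-35 + H) = 2205 - 63*H)
(-29419 + z(5, 92)) - 18537 = (-29419 + (2205 - 63*5)) - 18537 = (-29419 + (2205 - 315)) - 18537 = (-29419 + 1890) - 18537 = -27529 - 18537 = -46066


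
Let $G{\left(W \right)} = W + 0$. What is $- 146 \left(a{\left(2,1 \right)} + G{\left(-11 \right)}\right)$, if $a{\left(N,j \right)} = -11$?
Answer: $3212$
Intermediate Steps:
$G{\left(W \right)} = W$
$- 146 \left(a{\left(2,1 \right)} + G{\left(-11 \right)}\right) = - 146 \left(-11 - 11\right) = \left(-146\right) \left(-22\right) = 3212$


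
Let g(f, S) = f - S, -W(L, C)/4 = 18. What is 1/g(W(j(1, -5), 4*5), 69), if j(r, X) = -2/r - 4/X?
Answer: -1/141 ≈ -0.0070922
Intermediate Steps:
j(r, X) = -4/X - 2/r
W(L, C) = -72 (W(L, C) = -4*18 = -72)
1/g(W(j(1, -5), 4*5), 69) = 1/(-72 - 1*69) = 1/(-72 - 69) = 1/(-141) = -1/141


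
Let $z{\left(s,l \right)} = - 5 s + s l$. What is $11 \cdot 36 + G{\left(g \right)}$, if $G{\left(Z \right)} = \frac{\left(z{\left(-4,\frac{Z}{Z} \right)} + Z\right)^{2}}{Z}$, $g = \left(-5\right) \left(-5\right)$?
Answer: $\frac{11581}{25} \approx 463.24$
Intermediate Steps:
$g = 25$
$z{\left(s,l \right)} = - 5 s + l s$
$G{\left(Z \right)} = \frac{\left(16 + Z\right)^{2}}{Z}$ ($G{\left(Z \right)} = \frac{\left(- 4 \left(-5 + \frac{Z}{Z}\right) + Z\right)^{2}}{Z} = \frac{\left(- 4 \left(-5 + 1\right) + Z\right)^{2}}{Z} = \frac{\left(\left(-4\right) \left(-4\right) + Z\right)^{2}}{Z} = \frac{\left(16 + Z\right)^{2}}{Z}$)
$11 \cdot 36 + G{\left(g \right)} = 11 \cdot 36 + \frac{\left(16 + 25\right)^{2}}{25} = 396 + \frac{41^{2}}{25} = 396 + \frac{1}{25} \cdot 1681 = 396 + \frac{1681}{25} = \frac{11581}{25}$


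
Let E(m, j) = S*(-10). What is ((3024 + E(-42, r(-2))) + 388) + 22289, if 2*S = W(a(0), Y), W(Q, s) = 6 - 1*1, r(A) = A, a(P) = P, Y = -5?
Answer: 25676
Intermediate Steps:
W(Q, s) = 5 (W(Q, s) = 6 - 1 = 5)
S = 5/2 (S = (½)*5 = 5/2 ≈ 2.5000)
E(m, j) = -25 (E(m, j) = (5/2)*(-10) = -25)
((3024 + E(-42, r(-2))) + 388) + 22289 = ((3024 - 25) + 388) + 22289 = (2999 + 388) + 22289 = 3387 + 22289 = 25676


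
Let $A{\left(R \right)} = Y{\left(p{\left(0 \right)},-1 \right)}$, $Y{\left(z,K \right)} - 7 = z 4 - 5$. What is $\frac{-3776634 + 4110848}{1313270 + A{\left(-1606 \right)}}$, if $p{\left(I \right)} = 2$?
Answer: $\frac{167107}{656640} \approx 0.25449$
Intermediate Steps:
$Y{\left(z,K \right)} = 2 + 4 z$ ($Y{\left(z,K \right)} = 7 + \left(z 4 - 5\right) = 7 + \left(4 z - 5\right) = 7 + \left(-5 + 4 z\right) = 2 + 4 z$)
$A{\left(R \right)} = 10$ ($A{\left(R \right)} = 2 + 4 \cdot 2 = 2 + 8 = 10$)
$\frac{-3776634 + 4110848}{1313270 + A{\left(-1606 \right)}} = \frac{-3776634 + 4110848}{1313270 + 10} = \frac{334214}{1313280} = 334214 \cdot \frac{1}{1313280} = \frac{167107}{656640}$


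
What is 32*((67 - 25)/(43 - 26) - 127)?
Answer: -67744/17 ≈ -3984.9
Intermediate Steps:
32*((67 - 25)/(43 - 26) - 127) = 32*(42/17 - 127) = 32*(-2117/17) = -67744/17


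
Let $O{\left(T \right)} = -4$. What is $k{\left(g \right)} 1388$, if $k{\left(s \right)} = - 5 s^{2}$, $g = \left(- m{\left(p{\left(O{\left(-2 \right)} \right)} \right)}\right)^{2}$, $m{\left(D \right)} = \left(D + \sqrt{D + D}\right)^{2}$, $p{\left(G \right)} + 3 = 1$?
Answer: $-28426240$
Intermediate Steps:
$p{\left(G \right)} = -2$ ($p{\left(G \right)} = -3 + 1 = -2$)
$m{\left(D \right)} = \left(D + \sqrt{2} \sqrt{D}\right)^{2}$ ($m{\left(D \right)} = \left(D + \sqrt{2 D}\right)^{2} = \left(D + \sqrt{2} \sqrt{D}\right)^{2}$)
$g = \left(-2 + 2 i\right)^{4}$ ($g = \left(- \left(-2 + \sqrt{2} \sqrt{-2}\right)^{2}\right)^{2} = \left(- \left(-2 + \sqrt{2} i \sqrt{2}\right)^{2}\right)^{2} = \left(- \left(-2 + 2 i\right)^{2}\right)^{2} = \left(-2 + 2 i\right)^{4} \approx -64.0$)
$k{\left(g \right)} 1388 = - 5 \left(-64\right)^{2} \cdot 1388 = \left(-5\right) 4096 \cdot 1388 = \left(-20480\right) 1388 = -28426240$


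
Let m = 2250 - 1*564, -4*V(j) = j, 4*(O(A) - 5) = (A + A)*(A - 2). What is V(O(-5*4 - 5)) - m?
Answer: -14173/8 ≈ -1771.6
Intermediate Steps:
O(A) = 5 + A*(-2 + A)/2 (O(A) = 5 + ((A + A)*(A - 2))/4 = 5 + ((2*A)*(-2 + A))/4 = 5 + (2*A*(-2 + A))/4 = 5 + A*(-2 + A)/2)
V(j) = -j/4
m = 1686 (m = 2250 - 564 = 1686)
V(O(-5*4 - 5)) - m = -(5 + (-5*4 - 5)²/2 - (-5*4 - 5))/4 - 1*1686 = -(5 + (-20 - 5)²/2 - (-20 - 5))/4 - 1686 = -(5 + (½)*(-25)² - 1*(-25))/4 - 1686 = -(5 + (½)*625 + 25)/4 - 1686 = -(5 + 625/2 + 25)/4 - 1686 = -¼*685/2 - 1686 = -685/8 - 1686 = -14173/8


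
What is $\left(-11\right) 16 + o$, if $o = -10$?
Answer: $-186$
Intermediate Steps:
$\left(-11\right) 16 + o = \left(-11\right) 16 - 10 = -176 - 10 = -186$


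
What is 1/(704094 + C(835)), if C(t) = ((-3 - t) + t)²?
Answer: 1/704103 ≈ 1.4202e-6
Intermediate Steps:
C(t) = 9 (C(t) = (-3)² = 9)
1/(704094 + C(835)) = 1/(704094 + 9) = 1/704103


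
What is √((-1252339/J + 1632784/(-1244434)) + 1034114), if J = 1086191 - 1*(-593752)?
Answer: √3909692030156150971401448485/61487593743 ≈ 1016.9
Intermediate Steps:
J = 1679943 (J = 1086191 + 593752 = 1679943)
√((-1252339/J + 1632784/(-1244434)) + 1034114) = √((-1252339/1679943 + 1632784/(-1244434)) + 1034114) = √((-1252339*1/1679943 + 1632784*(-1/1244434)) + 1034114) = √((-1252339/1679943 - 816392/622217) + 1034114) = √(-2150718641219/1045289093631 + 1034114) = √(1080945935052486715/1045289093631) = √3909692030156150971401448485/61487593743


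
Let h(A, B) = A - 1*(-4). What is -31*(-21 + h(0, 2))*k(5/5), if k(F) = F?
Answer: 527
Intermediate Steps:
h(A, B) = 4 + A (h(A, B) = A + 4 = 4 + A)
-31*(-21 + h(0, 2))*k(5/5) = -31*(-21 + (4 + 0))*5/5 = -31*(-21 + 4)*5*(⅕) = -(-527) = -31*(-17) = 527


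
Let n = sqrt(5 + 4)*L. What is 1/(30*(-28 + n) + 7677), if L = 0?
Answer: 1/6837 ≈ 0.00014626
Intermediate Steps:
n = 0 (n = sqrt(5 + 4)*0 = sqrt(9)*0 = 3*0 = 0)
1/(30*(-28 + n) + 7677) = 1/(30*(-28 + 0) + 7677) = 1/(30*(-28) + 7677) = 1/(-840 + 7677) = 1/6837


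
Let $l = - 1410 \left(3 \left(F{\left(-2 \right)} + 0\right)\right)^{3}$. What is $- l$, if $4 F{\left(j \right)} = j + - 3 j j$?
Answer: $- \frac{6529005}{4} \approx -1.6323 \cdot 10^{6}$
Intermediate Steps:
$F{\left(j \right)} = - \frac{3 j^{2}}{4} + \frac{j}{4}$ ($F{\left(j \right)} = \frac{j + - 3 j j}{4} = \frac{j - 3 j^{2}}{4} = - \frac{3 j^{2}}{4} + \frac{j}{4}$)
$l = \frac{6529005}{4}$ ($l = - 1410 \left(3 \left(\frac{1}{4} \left(-2\right) \left(1 - -6\right) + 0\right)\right)^{3} = - 1410 \left(3 \left(\frac{1}{4} \left(-2\right) \left(1 + 6\right) + 0\right)\right)^{3} = - 1410 \left(3 \left(\frac{1}{4} \left(-2\right) 7 + 0\right)\right)^{3} = - 1410 \left(3 \left(- \frac{7}{2} + 0\right)\right)^{3} = - 1410 \left(3 \left(- \frac{7}{2}\right)\right)^{3} = - 1410 \left(- \frac{21}{2}\right)^{3} = \left(-1410\right) \left(- \frac{9261}{8}\right) = \frac{6529005}{4} \approx 1.6323 \cdot 10^{6}$)
$- l = \left(-1\right) \frac{6529005}{4} = - \frac{6529005}{4}$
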